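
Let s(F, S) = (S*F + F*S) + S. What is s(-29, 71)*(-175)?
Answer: 708225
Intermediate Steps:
s(F, S) = S + 2*F*S (s(F, S) = (F*S + F*S) + S = 2*F*S + S = S + 2*F*S)
s(-29, 71)*(-175) = (71*(1 + 2*(-29)))*(-175) = (71*(1 - 58))*(-175) = (71*(-57))*(-175) = -4047*(-175) = 708225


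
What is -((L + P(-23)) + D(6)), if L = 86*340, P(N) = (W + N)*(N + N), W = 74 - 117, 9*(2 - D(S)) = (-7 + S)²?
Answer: -290501/9 ≈ -32278.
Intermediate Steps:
D(S) = 2 - (-7 + S)²/9
W = -43
P(N) = 2*N*(-43 + N) (P(N) = (-43 + N)*(N + N) = (-43 + N)*(2*N) = 2*N*(-43 + N))
L = 29240
-((L + P(-23)) + D(6)) = -((29240 + 2*(-23)*(-43 - 23)) + (2 - (-7 + 6)²/9)) = -((29240 + 2*(-23)*(-66)) + (2 - ⅑*(-1)²)) = -((29240 + 3036) + (2 - ⅑*1)) = -(32276 + (2 - ⅑)) = -(32276 + 17/9) = -1*290501/9 = -290501/9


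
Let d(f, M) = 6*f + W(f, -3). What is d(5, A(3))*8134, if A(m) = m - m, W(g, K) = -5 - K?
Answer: 227752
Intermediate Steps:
A(m) = 0
d(f, M) = -2 + 6*f (d(f, M) = 6*f + (-5 - 1*(-3)) = 6*f + (-5 + 3) = 6*f - 2 = -2 + 6*f)
d(5, A(3))*8134 = (-2 + 6*5)*8134 = (-2 + 30)*8134 = 28*8134 = 227752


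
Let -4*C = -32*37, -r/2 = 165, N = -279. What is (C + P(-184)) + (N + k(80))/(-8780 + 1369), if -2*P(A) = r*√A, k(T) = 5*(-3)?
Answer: 2193950/7411 + 330*I*√46 ≈ 296.04 + 2238.2*I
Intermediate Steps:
r = -330 (r = -2*165 = -330)
C = 296 (C = -(-8)*37 = -¼*(-1184) = 296)
k(T) = -15
P(A) = 165*√A (P(A) = -(-165)*√A = 165*√A)
(C + P(-184)) + (N + k(80))/(-8780 + 1369) = (296 + 165*√(-184)) + (-279 - 15)/(-8780 + 1369) = (296 + 165*(2*I*√46)) - 294/(-7411) = (296 + 330*I*√46) - 294*(-1/7411) = (296 + 330*I*√46) + 294/7411 = 2193950/7411 + 330*I*√46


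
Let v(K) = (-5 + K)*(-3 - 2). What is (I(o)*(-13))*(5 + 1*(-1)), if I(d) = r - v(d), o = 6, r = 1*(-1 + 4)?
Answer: -416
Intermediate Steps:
r = 3 (r = 1*3 = 3)
v(K) = 25 - 5*K (v(K) = (-5 + K)*(-5) = 25 - 5*K)
I(d) = -22 + 5*d (I(d) = 3 - (25 - 5*d) = 3 + (-25 + 5*d) = -22 + 5*d)
(I(o)*(-13))*(5 + 1*(-1)) = ((-22 + 5*6)*(-13))*(5 + 1*(-1)) = ((-22 + 30)*(-13))*(5 - 1) = (8*(-13))*4 = -104*4 = -416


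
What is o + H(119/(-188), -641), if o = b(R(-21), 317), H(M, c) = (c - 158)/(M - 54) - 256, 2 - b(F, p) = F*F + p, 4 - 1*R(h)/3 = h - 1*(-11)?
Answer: -23832573/10271 ≈ -2320.4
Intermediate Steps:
R(h) = -21 - 3*h (R(h) = 12 - 3*(h - 1*(-11)) = 12 - 3*(h + 11) = 12 - 3*(11 + h) = 12 + (-33 - 3*h) = -21 - 3*h)
b(F, p) = 2 - p - F² (b(F, p) = 2 - (F*F + p) = 2 - (F² + p) = 2 - (p + F²) = 2 + (-p - F²) = 2 - p - F²)
H(M, c) = -256 + (-158 + c)/(-54 + M) (H(M, c) = (-158 + c)/(-54 + M) - 256 = -256 + (-158 + c)/(-54 + M))
o = -2079 (o = 2 - 1*317 - (-21 - 3*(-21))² = 2 - 317 - (-21 + 63)² = 2 - 317 - 1*42² = 2 - 317 - 1*1764 = 2 - 317 - 1764 = -2079)
o + H(119/(-188), -641) = -2079 + (13666 - 641 - 30464/(-188))/(-54 + 119/(-188)) = -2079 + (13666 - 641 - 30464*(-1)/188)/(-54 + 119*(-1/188)) = -2079 + (13666 - 641 - 256*(-119/188))/(-54 - 119/188) = -2079 + (13666 - 641 + 7616/47)/(-10271/188) = -2079 - 188/10271*619791/47 = -2079 - 2479164/10271 = -23832573/10271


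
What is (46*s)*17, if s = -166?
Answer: -129812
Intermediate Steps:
(46*s)*17 = (46*(-166))*17 = -7636*17 = -129812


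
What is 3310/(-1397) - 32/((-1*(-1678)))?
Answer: -2799442/1172083 ≈ -2.3884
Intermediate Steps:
3310/(-1397) - 32/((-1*(-1678))) = 3310*(-1/1397) - 32/1678 = -3310/1397 - 32*1/1678 = -3310/1397 - 16/839 = -2799442/1172083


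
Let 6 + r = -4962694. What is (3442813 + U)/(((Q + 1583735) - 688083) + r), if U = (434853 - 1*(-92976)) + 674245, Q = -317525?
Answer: -4644887/4384573 ≈ -1.0594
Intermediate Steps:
r = -4962700 (r = -6 - 4962694 = -4962700)
U = 1202074 (U = (434853 + 92976) + 674245 = 527829 + 674245 = 1202074)
(3442813 + U)/(((Q + 1583735) - 688083) + r) = (3442813 + 1202074)/(((-317525 + 1583735) - 688083) - 4962700) = 4644887/((1266210 - 688083) - 4962700) = 4644887/(578127 - 4962700) = 4644887/(-4384573) = 4644887*(-1/4384573) = -4644887/4384573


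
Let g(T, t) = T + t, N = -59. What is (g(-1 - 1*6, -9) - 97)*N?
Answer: 6667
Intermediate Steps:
(g(-1 - 1*6, -9) - 97)*N = (((-1 - 1*6) - 9) - 97)*(-59) = (((-1 - 6) - 9) - 97)*(-59) = ((-7 - 9) - 97)*(-59) = (-16 - 97)*(-59) = -113*(-59) = 6667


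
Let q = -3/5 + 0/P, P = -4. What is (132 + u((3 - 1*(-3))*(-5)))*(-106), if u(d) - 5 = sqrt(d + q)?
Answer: -14522 - 318*I*sqrt(85)/5 ≈ -14522.0 - 586.36*I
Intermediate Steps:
q = -3/5 (q = -3/5 + 0/(-4) = -3*1/5 + 0*(-1/4) = -3/5 + 0 = -3/5 ≈ -0.60000)
u(d) = 5 + sqrt(-3/5 + d) (u(d) = 5 + sqrt(d - 3/5) = 5 + sqrt(-3/5 + d))
(132 + u((3 - 1*(-3))*(-5)))*(-106) = (132 + (5 + sqrt(-15 + 25*((3 - 1*(-3))*(-5)))/5))*(-106) = (132 + (5 + sqrt(-15 + 25*((3 + 3)*(-5)))/5))*(-106) = (132 + (5 + sqrt(-15 + 25*(6*(-5)))/5))*(-106) = (132 + (5 + sqrt(-15 + 25*(-30))/5))*(-106) = (132 + (5 + sqrt(-15 - 750)/5))*(-106) = (132 + (5 + sqrt(-765)/5))*(-106) = (132 + (5 + (3*I*sqrt(85))/5))*(-106) = (132 + (5 + 3*I*sqrt(85)/5))*(-106) = (137 + 3*I*sqrt(85)/5)*(-106) = -14522 - 318*I*sqrt(85)/5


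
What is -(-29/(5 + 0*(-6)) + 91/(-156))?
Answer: 383/60 ≈ 6.3833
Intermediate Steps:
-(-29/(5 + 0*(-6)) + 91/(-156)) = -(-29/(5 + 0) + 91*(-1/156)) = -(-29/5 - 7/12) = -1*(-383/60) = 383/60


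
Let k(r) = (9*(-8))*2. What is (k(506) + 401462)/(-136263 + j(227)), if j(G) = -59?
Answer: -200659/68161 ≈ -2.9439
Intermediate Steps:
k(r) = -144 (k(r) = -72*2 = -144)
(k(506) + 401462)/(-136263 + j(227)) = (-144 + 401462)/(-136263 - 59) = 401318/(-136322) = 401318*(-1/136322) = -200659/68161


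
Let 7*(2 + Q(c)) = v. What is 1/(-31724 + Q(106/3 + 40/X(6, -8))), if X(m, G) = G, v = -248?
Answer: -7/222330 ≈ -3.1485e-5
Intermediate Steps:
Q(c) = -262/7 (Q(c) = -2 + (⅐)*(-248) = -2 - 248/7 = -262/7)
1/(-31724 + Q(106/3 + 40/X(6, -8))) = 1/(-31724 - 262/7) = 1/(-222330/7) = -7/222330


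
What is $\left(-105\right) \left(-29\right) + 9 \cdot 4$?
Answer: $3081$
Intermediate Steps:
$\left(-105\right) \left(-29\right) + 9 \cdot 4 = 3045 + 36 = 3081$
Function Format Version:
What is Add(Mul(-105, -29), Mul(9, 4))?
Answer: 3081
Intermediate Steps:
Add(Mul(-105, -29), Mul(9, 4)) = Add(3045, 36) = 3081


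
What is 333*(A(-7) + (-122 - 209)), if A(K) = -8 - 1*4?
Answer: -114219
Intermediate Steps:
A(K) = -12 (A(K) = -8 - 4 = -12)
333*(A(-7) + (-122 - 209)) = 333*(-12 + (-122 - 209)) = 333*(-12 - 331) = 333*(-343) = -114219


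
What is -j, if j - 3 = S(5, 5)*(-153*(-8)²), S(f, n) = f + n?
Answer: 97917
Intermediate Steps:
j = -97917 (j = 3 + (5 + 5)*(-153*(-8)²) = 3 + 10*(-153*64) = 3 + 10*(-9792) = 3 - 97920 = -97917)
-j = -1*(-97917) = 97917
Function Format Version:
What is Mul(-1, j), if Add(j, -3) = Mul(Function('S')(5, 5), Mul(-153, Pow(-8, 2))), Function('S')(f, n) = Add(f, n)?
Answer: 97917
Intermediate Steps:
j = -97917 (j = Add(3, Mul(Add(5, 5), Mul(-153, Pow(-8, 2)))) = Add(3, Mul(10, Mul(-153, 64))) = Add(3, Mul(10, -9792)) = Add(3, -97920) = -97917)
Mul(-1, j) = Mul(-1, -97917) = 97917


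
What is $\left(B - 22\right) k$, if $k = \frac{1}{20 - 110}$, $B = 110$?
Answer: $- \frac{44}{45} \approx -0.97778$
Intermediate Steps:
$k = - \frac{1}{90}$ ($k = \frac{1}{-90} = - \frac{1}{90} \approx -0.011111$)
$\left(B - 22\right) k = \left(110 - 22\right) \left(- \frac{1}{90}\right) = 88 \left(- \frac{1}{90}\right) = - \frac{44}{45}$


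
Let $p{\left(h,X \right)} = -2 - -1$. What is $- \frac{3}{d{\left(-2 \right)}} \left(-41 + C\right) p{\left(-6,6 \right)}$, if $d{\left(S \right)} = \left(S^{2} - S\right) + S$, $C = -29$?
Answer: $- \frac{105}{2} \approx -52.5$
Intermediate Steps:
$p{\left(h,X \right)} = -1$ ($p{\left(h,X \right)} = -2 + 1 = -1$)
$d{\left(S \right)} = S^{2}$
$- \frac{3}{d{\left(-2 \right)}} \left(-41 + C\right) p{\left(-6,6 \right)} = - \frac{3}{\left(-2\right)^{2}} \left(-41 - 29\right) \left(-1\right) = - \frac{3}{4} \left(\left(-70\right) \left(-1\right)\right) = \left(-3\right) \frac{1}{4} \cdot 70 = \left(- \frac{3}{4}\right) 70 = - \frac{105}{2}$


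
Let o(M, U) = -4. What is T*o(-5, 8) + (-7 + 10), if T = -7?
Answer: 31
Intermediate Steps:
T*o(-5, 8) + (-7 + 10) = -7*(-4) + (-7 + 10) = 28 + 3 = 31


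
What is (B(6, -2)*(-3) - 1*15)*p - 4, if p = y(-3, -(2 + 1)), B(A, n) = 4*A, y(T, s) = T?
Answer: 257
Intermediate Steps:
p = -3
(B(6, -2)*(-3) - 1*15)*p - 4 = ((4*6)*(-3) - 1*15)*(-3) - 4 = (24*(-3) - 15)*(-3) - 4 = (-72 - 15)*(-3) - 4 = -87*(-3) - 4 = 261 - 4 = 257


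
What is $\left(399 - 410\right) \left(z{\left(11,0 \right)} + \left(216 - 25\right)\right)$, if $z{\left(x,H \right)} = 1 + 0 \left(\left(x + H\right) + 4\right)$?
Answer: $-2112$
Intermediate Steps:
$z{\left(x,H \right)} = 1$ ($z{\left(x,H \right)} = 1 + 0 \left(\left(H + x\right) + 4\right) = 1 + 0 \left(4 + H + x\right) = 1 + 0 = 1$)
$\left(399 - 410\right) \left(z{\left(11,0 \right)} + \left(216 - 25\right)\right) = \left(399 - 410\right) \left(1 + \left(216 - 25\right)\right) = - 11 \left(1 + \left(216 - 25\right)\right) = - 11 \left(1 + 191\right) = \left(-11\right) 192 = -2112$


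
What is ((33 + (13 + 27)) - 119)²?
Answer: 2116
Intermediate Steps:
((33 + (13 + 27)) - 119)² = ((33 + 40) - 119)² = (73 - 119)² = (-46)² = 2116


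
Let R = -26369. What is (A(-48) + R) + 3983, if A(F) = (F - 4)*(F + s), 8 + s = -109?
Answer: -13806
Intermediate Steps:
s = -117 (s = -8 - 109 = -117)
A(F) = (-117 + F)*(-4 + F) (A(F) = (F - 4)*(F - 117) = (-4 + F)*(-117 + F) = (-117 + F)*(-4 + F))
(A(-48) + R) + 3983 = ((468 + (-48)² - 121*(-48)) - 26369) + 3983 = ((468 + 2304 + 5808) - 26369) + 3983 = (8580 - 26369) + 3983 = -17789 + 3983 = -13806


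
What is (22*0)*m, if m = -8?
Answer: 0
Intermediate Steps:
(22*0)*m = (22*0)*(-8) = 0*(-8) = 0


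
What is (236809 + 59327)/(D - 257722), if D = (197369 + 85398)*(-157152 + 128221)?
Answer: -296136/8180989799 ≈ -3.6198e-5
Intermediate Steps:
D = -8180732077 (D = 282767*(-28931) = -8180732077)
(236809 + 59327)/(D - 257722) = (236809 + 59327)/(-8180732077 - 257722) = 296136/(-8180989799) = 296136*(-1/8180989799) = -296136/8180989799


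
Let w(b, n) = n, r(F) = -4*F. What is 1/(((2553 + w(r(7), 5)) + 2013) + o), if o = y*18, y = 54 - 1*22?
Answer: 1/5147 ≈ 0.00019429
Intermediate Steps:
y = 32 (y = 54 - 22 = 32)
o = 576 (o = 32*18 = 576)
1/(((2553 + w(r(7), 5)) + 2013) + o) = 1/(((2553 + 5) + 2013) + 576) = 1/((2558 + 2013) + 576) = 1/(4571 + 576) = 1/5147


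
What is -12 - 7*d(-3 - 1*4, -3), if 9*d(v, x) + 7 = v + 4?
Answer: -38/9 ≈ -4.2222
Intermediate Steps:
d(v, x) = -⅓ + v/9 (d(v, x) = -7/9 + (v + 4)/9 = -7/9 + (4 + v)/9 = -7/9 + (4/9 + v/9) = -⅓ + v/9)
-12 - 7*d(-3 - 1*4, -3) = -12 - 7*(-⅓ + (-3 - 1*4)/9) = -12 - 7*(-⅓ + (-3 - 4)/9) = -12 - 7*(-⅓ + (⅑)*(-7)) = -12 - 7*(-⅓ - 7/9) = -12 - 7*(-10/9) = -12 + 70/9 = -38/9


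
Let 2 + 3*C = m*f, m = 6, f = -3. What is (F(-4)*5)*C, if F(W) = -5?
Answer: 500/3 ≈ 166.67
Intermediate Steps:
C = -20/3 (C = -2/3 + (6*(-3))/3 = -2/3 + (1/3)*(-18) = -2/3 - 6 = -20/3 ≈ -6.6667)
(F(-4)*5)*C = -5*5*(-20/3) = -25*(-20/3) = 500/3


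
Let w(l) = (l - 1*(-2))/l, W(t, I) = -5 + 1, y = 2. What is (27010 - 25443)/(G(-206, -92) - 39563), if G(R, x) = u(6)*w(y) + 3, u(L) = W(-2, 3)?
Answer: -1567/39568 ≈ -0.039603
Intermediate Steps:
W(t, I) = -4
u(L) = -4
w(l) = (2 + l)/l (w(l) = (l + 2)/l = (2 + l)/l)
G(R, x) = -5 (G(R, x) = -4*(2 + 2)/2 + 3 = -2*4 + 3 = -4*2 + 3 = -8 + 3 = -5)
(27010 - 25443)/(G(-206, -92) - 39563) = (27010 - 25443)/(-5 - 39563) = 1567/(-39568) = 1567*(-1/39568) = -1567/39568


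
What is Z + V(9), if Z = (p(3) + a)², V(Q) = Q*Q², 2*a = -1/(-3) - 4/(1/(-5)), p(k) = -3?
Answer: 28093/36 ≈ 780.36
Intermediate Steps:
a = 61/6 (a = (-1/(-3) - 4/(1/(-5)))/2 = (-1*(-⅓) - 4/(-⅕))/2 = (⅓ - 4*(-5))/2 = (⅓ + 20)/2 = (½)*(61/3) = 61/6 ≈ 10.167)
V(Q) = Q³
Z = 1849/36 (Z = (-3 + 61/6)² = (43/6)² = 1849/36 ≈ 51.361)
Z + V(9) = 1849/36 + 9³ = 1849/36 + 729 = 28093/36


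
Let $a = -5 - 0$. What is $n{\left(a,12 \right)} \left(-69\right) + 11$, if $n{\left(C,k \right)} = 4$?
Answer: $-265$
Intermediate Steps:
$a = -5$ ($a = -5 + 0 = -5$)
$n{\left(a,12 \right)} \left(-69\right) + 11 = 4 \left(-69\right) + 11 = -276 + 11 = -265$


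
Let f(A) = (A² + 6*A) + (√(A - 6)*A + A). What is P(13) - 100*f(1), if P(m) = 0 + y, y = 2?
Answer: -798 - 100*I*√5 ≈ -798.0 - 223.61*I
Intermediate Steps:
P(m) = 2 (P(m) = 0 + 2 = 2)
f(A) = A² + 7*A + A*√(-6 + A) (f(A) = (A² + 6*A) + (√(-6 + A)*A + A) = (A² + 6*A) + (A*√(-6 + A) + A) = (A² + 6*A) + (A + A*√(-6 + A)) = A² + 7*A + A*√(-6 + A))
P(13) - 100*f(1) = 2 - 100*(7 + 1 + √(-6 + 1)) = 2 - 100*(7 + 1 + √(-5)) = 2 - 100*(7 + 1 + I*√5) = 2 - 100*(8 + I*√5) = 2 + (-800 - 100*I*√5) = -798 - 100*I*√5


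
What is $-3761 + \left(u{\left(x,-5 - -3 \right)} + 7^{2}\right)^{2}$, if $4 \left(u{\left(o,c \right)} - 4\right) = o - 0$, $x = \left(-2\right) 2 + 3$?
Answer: $- \frac{15655}{16} \approx -978.44$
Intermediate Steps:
$x = -1$ ($x = -4 + 3 = -1$)
$u{\left(o,c \right)} = 4 + \frac{o}{4}$ ($u{\left(o,c \right)} = 4 + \frac{o - 0}{4} = 4 + \frac{o + 0}{4} = 4 + \frac{o}{4}$)
$-3761 + \left(u{\left(x,-5 - -3 \right)} + 7^{2}\right)^{2} = -3761 + \left(\left(4 + \frac{1}{4} \left(-1\right)\right) + 7^{2}\right)^{2} = -3761 + \left(\left(4 - \frac{1}{4}\right) + 49\right)^{2} = -3761 + \left(\frac{15}{4} + 49\right)^{2} = -3761 + \left(\frac{211}{4}\right)^{2} = -3761 + \frac{44521}{16} = - \frac{15655}{16}$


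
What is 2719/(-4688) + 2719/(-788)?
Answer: -3722311/923536 ≈ -4.0305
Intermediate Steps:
2719/(-4688) + 2719/(-788) = 2719*(-1/4688) + 2719*(-1/788) = -2719/4688 - 2719/788 = -3722311/923536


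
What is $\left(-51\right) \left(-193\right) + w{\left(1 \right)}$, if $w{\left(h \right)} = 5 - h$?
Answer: $9847$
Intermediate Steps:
$\left(-51\right) \left(-193\right) + w{\left(1 \right)} = \left(-51\right) \left(-193\right) + \left(5 - 1\right) = 9843 + \left(5 - 1\right) = 9843 + 4 = 9847$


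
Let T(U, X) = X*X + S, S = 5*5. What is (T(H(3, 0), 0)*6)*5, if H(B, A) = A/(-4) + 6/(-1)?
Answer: 750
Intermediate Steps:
S = 25
H(B, A) = -6 - A/4 (H(B, A) = A*(-¼) + 6*(-1) = -A/4 - 6 = -6 - A/4)
T(U, X) = 25 + X² (T(U, X) = X*X + 25 = X² + 25 = 25 + X²)
(T(H(3, 0), 0)*6)*5 = ((25 + 0²)*6)*5 = ((25 + 0)*6)*5 = (25*6)*5 = 150*5 = 750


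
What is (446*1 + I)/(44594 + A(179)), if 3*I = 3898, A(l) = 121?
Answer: 476/12195 ≈ 0.039032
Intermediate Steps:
I = 3898/3 (I = (⅓)*3898 = 3898/3 ≈ 1299.3)
(446*1 + I)/(44594 + A(179)) = (446*1 + 3898/3)/(44594 + 121) = (446 + 3898/3)/44715 = (5236/3)*(1/44715) = 476/12195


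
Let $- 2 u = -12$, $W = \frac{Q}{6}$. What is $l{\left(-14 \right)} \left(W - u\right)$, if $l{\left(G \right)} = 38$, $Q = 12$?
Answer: $-152$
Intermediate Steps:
$W = 2$ ($W = \frac{12}{6} = 12 \cdot \frac{1}{6} = 2$)
$u = 6$ ($u = \left(- \frac{1}{2}\right) \left(-12\right) = 6$)
$l{\left(-14 \right)} \left(W - u\right) = 38 \left(2 - 6\right) = 38 \left(-4\right) = -152$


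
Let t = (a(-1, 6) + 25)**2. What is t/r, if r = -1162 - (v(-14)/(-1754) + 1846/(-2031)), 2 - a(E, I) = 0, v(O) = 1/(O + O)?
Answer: -72715178088/115814741743 ≈ -0.62786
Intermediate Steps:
v(O) = 1/(2*O)
a(E, I) = 2 (a(E, I) = 2 - 1*0 = 2 + 0 = 2)
t = 729 (t = (2 + 25)**2 = 27**2 = 729)
r = -115814741743/99746472 (r = -1162 - (((1/2)/(-14))/(-1754) + 1846/(-2031)) = -1162 - (((1/2)*(-1/14))*(-1/1754) + 1846*(-1/2031)) = -1162 - (-1/28*(-1/1754) - 1846/2031) = -1162 - (1/49112 - 1846/2031) = -1162 - 1*(-90658721/99746472) = -1162 + 90658721/99746472 = -115814741743/99746472 ≈ -1161.1)
t/r = 729/(-115814741743/99746472) = 729*(-99746472/115814741743) = -72715178088/115814741743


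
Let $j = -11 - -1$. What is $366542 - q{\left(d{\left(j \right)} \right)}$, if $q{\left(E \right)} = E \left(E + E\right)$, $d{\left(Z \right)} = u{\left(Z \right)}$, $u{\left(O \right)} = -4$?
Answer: $366510$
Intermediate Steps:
$j = -10$ ($j = -11 + 1 = -10$)
$d{\left(Z \right)} = -4$
$q{\left(E \right)} = 2 E^{2}$ ($q{\left(E \right)} = E 2 E = 2 E^{2}$)
$366542 - q{\left(d{\left(j \right)} \right)} = 366542 - 2 \left(-4\right)^{2} = 366542 - 2 \cdot 16 = 366542 - 32 = 366510$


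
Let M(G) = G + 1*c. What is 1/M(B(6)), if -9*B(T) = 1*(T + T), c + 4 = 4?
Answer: -¾ ≈ -0.75000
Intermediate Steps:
c = 0 (c = -4 + 4 = 0)
B(T) = -2*T/9 (B(T) = -(T + T)/9 = -2*T/9)
M(G) = G (M(G) = G + 1*0 = G + 0 = G)
1/M(B(6)) = 1/(-2/9*6) = 1/(-4/3) = -¾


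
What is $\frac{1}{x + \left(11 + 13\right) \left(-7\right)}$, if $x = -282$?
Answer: $- \frac{1}{450} \approx -0.0022222$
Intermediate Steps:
$\frac{1}{x + \left(11 + 13\right) \left(-7\right)} = \frac{1}{-282 + \left(11 + 13\right) \left(-7\right)} = \frac{1}{-282 + 24 \left(-7\right)} = \frac{1}{-282 - 168} = \frac{1}{-450} = - \frac{1}{450}$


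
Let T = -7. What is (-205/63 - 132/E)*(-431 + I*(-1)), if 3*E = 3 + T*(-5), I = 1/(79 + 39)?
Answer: 92501219/15694 ≈ 5894.0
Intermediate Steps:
I = 1/118 ≈ 0.0084746
E = 38/3 (E = (3 - 7*(-5))/3 = (3 + 35)/3 = (1/3)*38 = 38/3 ≈ 12.667)
(-205/63 - 132/E)*(-431 + I*(-1)) = (-205/63 - 132/38/3)*(-431 + (1/118)*(-1)) = (-205*1/63 - 132*3/38)*(-431 - 1/118) = (-205/63 - 198/19)*(-50859/118) = -16369/1197*(-50859/118) = 92501219/15694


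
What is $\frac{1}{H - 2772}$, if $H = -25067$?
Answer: $- \frac{1}{27839} \approx -3.5921 \cdot 10^{-5}$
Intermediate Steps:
$\frac{1}{H - 2772} = \frac{1}{-25067 - 2772} = \frac{1}{-27839} = - \frac{1}{27839}$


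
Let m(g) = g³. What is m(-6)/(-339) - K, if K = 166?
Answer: -18686/113 ≈ -165.36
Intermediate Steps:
m(-6)/(-339) - K = (-6)³/(-339) - 1*166 = -216*(-1/339) - 166 = 72/113 - 166 = -18686/113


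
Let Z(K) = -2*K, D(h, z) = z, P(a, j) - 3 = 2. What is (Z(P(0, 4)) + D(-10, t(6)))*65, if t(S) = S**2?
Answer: 1690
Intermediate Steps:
P(a, j) = 5 (P(a, j) = 3 + 2 = 5)
(Z(P(0, 4)) + D(-10, t(6)))*65 = (-2*5 + 6**2)*65 = (-10 + 36)*65 = 26*65 = 1690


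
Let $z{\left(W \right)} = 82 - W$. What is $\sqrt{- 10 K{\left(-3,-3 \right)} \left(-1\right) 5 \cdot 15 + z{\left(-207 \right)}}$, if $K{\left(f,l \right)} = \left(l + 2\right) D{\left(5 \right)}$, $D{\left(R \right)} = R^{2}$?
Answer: $i \sqrt{18461} \approx 135.87 i$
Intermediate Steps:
$K{\left(f,l \right)} = 50 + 25 l$ ($K{\left(f,l \right)} = \left(l + 2\right) 5^{2} = \left(2 + l\right) 25 = 50 + 25 l$)
$\sqrt{- 10 K{\left(-3,-3 \right)} \left(-1\right) 5 \cdot 15 + z{\left(-207 \right)}} = \sqrt{- 10 \left(50 + 25 \left(-3\right)\right) \left(-1\right) 5 \cdot 15 + \left(82 - -207\right)} = \sqrt{- 10 \left(50 - 75\right) \left(-1\right) 5 \cdot 15 + \left(82 + 207\right)} = \sqrt{- 10 \left(-25\right) \left(-1\right) 5 \cdot 15 + 289} = \sqrt{- 10 \cdot 25 \cdot 5 \cdot 15 + 289} = \sqrt{\left(-10\right) 125 \cdot 15 + 289} = \sqrt{\left(-1250\right) 15 + 289} = \sqrt{-18750 + 289} = \sqrt{-18461} = i \sqrt{18461}$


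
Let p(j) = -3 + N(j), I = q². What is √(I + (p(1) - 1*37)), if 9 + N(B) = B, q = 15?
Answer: √177 ≈ 13.304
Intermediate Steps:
I = 225 (I = 15² = 225)
N(B) = -9 + B
p(j) = -12 + j (p(j) = -3 + (-9 + j) = -12 + j)
√(I + (p(1) - 1*37)) = √(225 + ((-12 + 1) - 1*37)) = √(225 + (-11 - 37)) = √(225 - 48) = √177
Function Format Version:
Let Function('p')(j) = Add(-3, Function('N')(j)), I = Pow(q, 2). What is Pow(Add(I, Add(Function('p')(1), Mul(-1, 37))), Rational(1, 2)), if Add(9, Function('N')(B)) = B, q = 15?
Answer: Pow(177, Rational(1, 2)) ≈ 13.304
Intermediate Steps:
I = 225 (I = Pow(15, 2) = 225)
Function('N')(B) = Add(-9, B)
Function('p')(j) = Add(-12, j) (Function('p')(j) = Add(-3, Add(-9, j)) = Add(-12, j))
Pow(Add(I, Add(Function('p')(1), Mul(-1, 37))), Rational(1, 2)) = Pow(Add(225, Add(Add(-12, 1), Mul(-1, 37))), Rational(1, 2)) = Pow(Add(225, Add(-11, -37)), Rational(1, 2)) = Pow(Add(225, -48), Rational(1, 2)) = Pow(177, Rational(1, 2))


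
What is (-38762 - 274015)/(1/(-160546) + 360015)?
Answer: -50215096242/57798968189 ≈ -0.86879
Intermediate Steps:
(-38762 - 274015)/(1/(-160546) + 360015) = -312777/(-1/160546 + 360015) = -312777/57798968189/160546 = -312777*160546/57798968189 = -50215096242/57798968189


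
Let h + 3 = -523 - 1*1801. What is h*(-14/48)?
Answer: 16289/24 ≈ 678.71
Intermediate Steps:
h = -2327 (h = -3 + (-523 - 1*1801) = -3 + (-523 - 1801) = -3 - 2324 = -2327)
h*(-14/48) = -(-32578)/48 = -2327*(-7/24) = 16289/24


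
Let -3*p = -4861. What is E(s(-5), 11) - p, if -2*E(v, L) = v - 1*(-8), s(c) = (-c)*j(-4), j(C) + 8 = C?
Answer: -4783/3 ≈ -1594.3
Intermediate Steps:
p = 4861/3 (p = -⅓*(-4861) = 4861/3 ≈ 1620.3)
j(C) = -8 + C
s(c) = 12*c (s(c) = (-c)*(-8 - 4) = -c*(-12) = 12*c)
E(v, L) = -4 - v/2 (E(v, L) = -(v - 1*(-8))/2 = -(v + 8)/2 = -(8 + v)/2 = -4 - v/2)
E(s(-5), 11) - p = (-4 - 6*(-5)) - 1*4861/3 = (-4 - ½*(-60)) - 4861/3 = (-4 + 30) - 4861/3 = 26 - 4861/3 = -4783/3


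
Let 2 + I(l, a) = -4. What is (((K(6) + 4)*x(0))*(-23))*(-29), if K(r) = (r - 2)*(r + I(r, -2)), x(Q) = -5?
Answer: -13340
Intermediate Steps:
I(l, a) = -6 (I(l, a) = -2 - 4 = -6)
K(r) = (-6 + r)*(-2 + r) (K(r) = (r - 2)*(r - 6) = (-2 + r)*(-6 + r) = (-6 + r)*(-2 + r))
(((K(6) + 4)*x(0))*(-23))*(-29) = ((((12 + 6² - 8*6) + 4)*(-5))*(-23))*(-29) = ((((12 + 36 - 48) + 4)*(-5))*(-23))*(-29) = (((0 + 4)*(-5))*(-23))*(-29) = ((4*(-5))*(-23))*(-29) = -20*(-23)*(-29) = 460*(-29) = -13340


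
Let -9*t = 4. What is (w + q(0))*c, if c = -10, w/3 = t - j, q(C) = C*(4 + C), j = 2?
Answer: 220/3 ≈ 73.333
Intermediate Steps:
t = -4/9 (t = -1/9*4 = -4/9 ≈ -0.44444)
w = -22/3 (w = 3*(-4/9 - 1*2) = 3*(-4/9 - 2) = 3*(-22/9) = -22/3 ≈ -7.3333)
(w + q(0))*c = (-22/3 + 0*(4 + 0))*(-10) = (-22/3 + 0*4)*(-10) = (-22/3 + 0)*(-10) = -22/3*(-10) = 220/3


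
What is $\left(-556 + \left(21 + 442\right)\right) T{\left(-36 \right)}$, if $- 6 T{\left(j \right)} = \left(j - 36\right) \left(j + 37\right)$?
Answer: $-1116$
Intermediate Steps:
$T{\left(j \right)} = - \frac{\left(-36 + j\right) \left(37 + j\right)}{6}$ ($T{\left(j \right)} = - \frac{\left(j - 36\right) \left(j + 37\right)}{6} = - \frac{\left(-36 + j\right) \left(37 + j\right)}{6}$)
$\left(-556 + \left(21 + 442\right)\right) T{\left(-36 \right)} = \left(-556 + \left(21 + 442\right)\right) \left(222 - -6 - \frac{\left(-36\right)^{2}}{6}\right) = \left(-556 + 463\right) \left(222 + 6 - 216\right) = - 93 \left(222 + 6 - 216\right) = \left(-93\right) 12 = -1116$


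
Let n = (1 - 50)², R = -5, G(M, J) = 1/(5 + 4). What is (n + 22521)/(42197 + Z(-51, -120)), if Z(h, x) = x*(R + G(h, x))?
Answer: 74766/128351 ≈ 0.58251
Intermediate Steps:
G(M, J) = ⅑ (G(M, J) = 1/9 = ⅑)
Z(h, x) = -44*x/9 (Z(h, x) = x*(-5 + ⅑) = x*(-44/9) = -44*x/9)
n = 2401 (n = (-49)² = 2401)
(n + 22521)/(42197 + Z(-51, -120)) = (2401 + 22521)/(42197 - 44/9*(-120)) = 24922/(42197 + 1760/3) = 24922/(128351/3) = 24922*(3/128351) = 74766/128351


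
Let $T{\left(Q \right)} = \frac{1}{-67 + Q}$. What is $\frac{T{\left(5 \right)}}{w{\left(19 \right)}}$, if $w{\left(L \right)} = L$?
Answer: $- \frac{1}{1178} \approx -0.0008489$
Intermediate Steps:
$\frac{T{\left(5 \right)}}{w{\left(19 \right)}} = \frac{1}{\left(-67 + 5\right) 19} = \frac{1}{-62} \cdot \frac{1}{19} = \left(- \frac{1}{62}\right) \frac{1}{19} = - \frac{1}{1178}$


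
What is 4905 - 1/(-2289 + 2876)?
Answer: 2879234/587 ≈ 4905.0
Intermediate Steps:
4905 - 1/(-2289 + 2876) = 4905 - 1/587 = 2879234/587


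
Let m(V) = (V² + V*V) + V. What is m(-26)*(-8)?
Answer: -10608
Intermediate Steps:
m(V) = V + 2*V² (m(V) = (V² + V²) + V = 2*V² + V = V + 2*V²)
m(-26)*(-8) = -26*(1 + 2*(-26))*(-8) = -26*(1 - 52)*(-8) = -26*(-51)*(-8) = 1326*(-8) = -10608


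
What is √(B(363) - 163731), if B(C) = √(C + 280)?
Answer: √(-163731 + √643) ≈ 404.61*I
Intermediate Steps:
B(C) = √(280 + C)
√(B(363) - 163731) = √(√(280 + 363) - 163731) = √(√643 - 163731) = √(-163731 + √643)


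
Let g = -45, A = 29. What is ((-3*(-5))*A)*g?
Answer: -19575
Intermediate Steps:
((-3*(-5))*A)*g = (-3*(-5)*29)*(-45) = (15*29)*(-45) = 435*(-45) = -19575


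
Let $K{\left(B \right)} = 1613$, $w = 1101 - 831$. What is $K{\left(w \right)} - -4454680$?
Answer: $4456293$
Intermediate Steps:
$w = 270$ ($w = 1101 - 831 = 270$)
$K{\left(w \right)} - -4454680 = 1613 - -4454680 = 1613 + 4454680 = 4456293$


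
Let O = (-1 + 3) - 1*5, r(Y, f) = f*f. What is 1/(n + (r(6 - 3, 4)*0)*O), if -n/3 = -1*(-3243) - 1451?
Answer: -1/5376 ≈ -0.00018601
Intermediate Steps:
r(Y, f) = f**2
O = -3 (O = 2 - 5 = -3)
n = -5376 (n = -3*(-1*(-3243) - 1451) = -3*(3243 - 1451) = -3*1792 = -5376)
1/(n + (r(6 - 3, 4)*0)*O) = 1/(-5376 + (4**2*0)*(-3)) = 1/(-5376 + (16*0)*(-3)) = 1/(-5376 + 0*(-3)) = 1/(-5376 + 0) = 1/(-5376) = -1/5376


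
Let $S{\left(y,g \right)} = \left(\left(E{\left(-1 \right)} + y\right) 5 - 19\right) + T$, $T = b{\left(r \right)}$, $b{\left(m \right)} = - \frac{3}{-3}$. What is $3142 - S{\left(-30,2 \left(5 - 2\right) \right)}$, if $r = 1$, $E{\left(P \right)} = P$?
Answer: $3315$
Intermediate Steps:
$b{\left(m \right)} = 1$ ($b{\left(m \right)} = \left(-3\right) \left(- \frac{1}{3}\right) = 1$)
$T = 1$
$S{\left(y,g \right)} = -23 + 5 y$ ($S{\left(y,g \right)} = \left(\left(-1 + y\right) 5 - 19\right) + 1 = \left(\left(-5 + 5 y\right) - 19\right) + 1 = \left(-24 + 5 y\right) + 1 = -23 + 5 y$)
$3142 - S{\left(-30,2 \left(5 - 2\right) \right)} = 3142 - \left(-23 + 5 \left(-30\right)\right) = 3142 - \left(-23 - 150\right) = 3142 - -173 = 3142 + 173 = 3315$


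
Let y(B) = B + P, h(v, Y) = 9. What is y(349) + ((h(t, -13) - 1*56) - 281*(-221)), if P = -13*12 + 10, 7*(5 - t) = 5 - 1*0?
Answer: 62257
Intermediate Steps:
t = 30/7 (t = 5 - (5 - 1*0)/7 = 5 - (5 + 0)/7 = 5 - ⅐*5 = 5 - 5/7 = 30/7 ≈ 4.2857)
P = -146 (P = -156 + 10 = -146)
y(B) = -146 + B (y(B) = B - 146 = -146 + B)
y(349) + ((h(t, -13) - 1*56) - 281*(-221)) = (-146 + 349) + ((9 - 1*56) - 281*(-221)) = 203 + ((9 - 56) + 62101) = 203 + (-47 + 62101) = 203 + 62054 = 62257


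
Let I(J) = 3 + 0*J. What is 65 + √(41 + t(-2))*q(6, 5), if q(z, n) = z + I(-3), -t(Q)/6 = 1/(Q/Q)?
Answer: 65 + 9*√35 ≈ 118.24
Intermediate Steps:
t(Q) = -6 (t(Q) = -6/(Q/Q) = -6/1 = -6*1 = -6)
I(J) = 3 (I(J) = 3 + 0 = 3)
q(z, n) = 3 + z (q(z, n) = z + 3 = 3 + z)
65 + √(41 + t(-2))*q(6, 5) = 65 + √(41 - 6)*(3 + 6) = 65 + √35*9 = 65 + 9*√35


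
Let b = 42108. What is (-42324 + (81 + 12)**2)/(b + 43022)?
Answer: -6735/17026 ≈ -0.39557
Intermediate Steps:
(-42324 + (81 + 12)**2)/(b + 43022) = (-42324 + (81 + 12)**2)/(42108 + 43022) = (-42324 + 93**2)/85130 = (-42324 + 8649)*(1/85130) = -33675*1/85130 = -6735/17026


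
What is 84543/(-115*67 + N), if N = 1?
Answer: -28181/2568 ≈ -10.974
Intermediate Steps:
84543/(-115*67 + N) = 84543/(-115*67 + 1) = 84543/(-7705 + 1) = 84543/(-7704) = 84543*(-1/7704) = -28181/2568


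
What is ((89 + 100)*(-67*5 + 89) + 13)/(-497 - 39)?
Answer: 46481/536 ≈ 86.718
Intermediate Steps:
((89 + 100)*(-67*5 + 89) + 13)/(-497 - 39) = (189*(-335 + 89) + 13)/(-536) = (189*(-246) + 13)*(-1/536) = (-46494 + 13)*(-1/536) = -46481*(-1/536) = 46481/536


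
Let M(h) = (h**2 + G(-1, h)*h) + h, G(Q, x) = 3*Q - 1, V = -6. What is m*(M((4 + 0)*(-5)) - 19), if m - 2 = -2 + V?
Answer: -2646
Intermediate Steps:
m = -6 (m = 2 + (-2 - 6) = 2 - 8 = -6)
G(Q, x) = -1 + 3*Q
M(h) = h**2 - 3*h (M(h) = (h**2 + (-1 + 3*(-1))*h) + h = (h**2 + (-1 - 3)*h) + h = (h**2 - 4*h) + h = h**2 - 3*h)
m*(M((4 + 0)*(-5)) - 19) = -6*(((4 + 0)*(-5))*(-3 + (4 + 0)*(-5)) - 19) = -6*((4*(-5))*(-3 + 4*(-5)) - 19) = -6*(-20*(-3 - 20) - 19) = -6*(-20*(-23) - 19) = -6*(460 - 19) = -6*441 = -2646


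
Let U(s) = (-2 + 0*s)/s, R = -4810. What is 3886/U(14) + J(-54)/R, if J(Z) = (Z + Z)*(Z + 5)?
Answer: -65423456/2405 ≈ -27203.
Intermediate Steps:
J(Z) = 2*Z*(5 + Z) (J(Z) = (2*Z)*(5 + Z) = 2*Z*(5 + Z))
U(s) = -2/s (U(s) = (-2 + 0)/s = -2/s)
3886/U(14) + J(-54)/R = 3886/((-2/14)) + (2*(-54)*(5 - 54))/(-4810) = 3886/((-2*1/14)) + (2*(-54)*(-49))*(-1/4810) = 3886/(-1/7) + 5292*(-1/4810) = 3886*(-7) - 2646/2405 = -27202 - 2646/2405 = -65423456/2405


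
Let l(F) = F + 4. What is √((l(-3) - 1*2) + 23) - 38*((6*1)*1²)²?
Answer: -1368 + √22 ≈ -1363.3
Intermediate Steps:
l(F) = 4 + F
√((l(-3) - 1*2) + 23) - 38*((6*1)*1²)² = √(((4 - 3) - 1*2) + 23) - 38*((6*1)*1²)² = √((1 - 2) + 23) - 38*(6*1)² = √(-1 + 23) - 38*6² = √22 - 38*36 = √22 - 1368 = -1368 + √22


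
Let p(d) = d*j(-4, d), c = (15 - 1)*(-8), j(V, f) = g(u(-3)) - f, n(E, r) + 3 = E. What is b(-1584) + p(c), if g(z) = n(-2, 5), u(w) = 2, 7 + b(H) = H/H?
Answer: -11990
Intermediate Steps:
n(E, r) = -3 + E
b(H) = -6 (b(H) = -7 + H/H = -7 + 1 = -6)
g(z) = -5 (g(z) = -3 - 2 = -5)
j(V, f) = -5 - f
c = -112 (c = 14*(-8) = -112)
p(d) = d*(-5 - d)
b(-1584) + p(c) = -6 - 1*(-112)*(5 - 112) = -6 - 1*(-112)*(-107) = -6 - 11984 = -11990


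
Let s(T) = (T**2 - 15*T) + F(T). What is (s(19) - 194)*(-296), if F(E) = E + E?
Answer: 23680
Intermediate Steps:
F(E) = 2*E
s(T) = T**2 - 13*T (s(T) = (T**2 - 15*T) + 2*T = T**2 - 13*T)
(s(19) - 194)*(-296) = (19*(-13 + 19) - 194)*(-296) = (19*6 - 194)*(-296) = (114 - 194)*(-296) = -80*(-296) = 23680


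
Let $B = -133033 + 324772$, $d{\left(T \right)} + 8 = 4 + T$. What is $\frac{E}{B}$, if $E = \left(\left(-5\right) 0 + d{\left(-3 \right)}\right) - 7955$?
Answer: $- \frac{2654}{63913} \approx -0.041525$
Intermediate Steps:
$d{\left(T \right)} = -4 + T$ ($d{\left(T \right)} = -8 + \left(4 + T\right) = -4 + T$)
$E = -7962$ ($E = \left(\left(-5\right) 0 - 7\right) - 7955 = \left(0 - 7\right) - 7955 = -7 - 7955 = -7962$)
$B = 191739$
$\frac{E}{B} = - \frac{7962}{191739} = \left(-7962\right) \frac{1}{191739} = - \frac{2654}{63913}$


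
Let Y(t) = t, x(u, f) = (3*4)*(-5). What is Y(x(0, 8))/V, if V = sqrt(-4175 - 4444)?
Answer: 20*I*sqrt(51)/221 ≈ 0.64628*I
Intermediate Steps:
x(u, f) = -60 (x(u, f) = 12*(-5) = -60)
V = 13*I*sqrt(51) (V = sqrt(-8619) = 13*I*sqrt(51) ≈ 92.839*I)
Y(x(0, 8))/V = -60*(-I*sqrt(51)/663) = -(-20)*I*sqrt(51)/221 = 20*I*sqrt(51)/221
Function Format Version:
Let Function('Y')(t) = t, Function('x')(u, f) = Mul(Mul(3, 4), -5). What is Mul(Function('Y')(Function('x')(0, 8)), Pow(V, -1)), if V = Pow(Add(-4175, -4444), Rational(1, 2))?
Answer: Mul(Rational(20, 221), I, Pow(51, Rational(1, 2))) ≈ Mul(0.64628, I)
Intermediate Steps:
Function('x')(u, f) = -60 (Function('x')(u, f) = Mul(12, -5) = -60)
V = Mul(13, I, Pow(51, Rational(1, 2))) (V = Pow(-8619, Rational(1, 2)) = Mul(13, I, Pow(51, Rational(1, 2))) ≈ Mul(92.839, I))
Mul(Function('Y')(Function('x')(0, 8)), Pow(V, -1)) = Mul(-60, Pow(Mul(13, I, Pow(51, Rational(1, 2))), -1)) = Mul(-60, Mul(Rational(-1, 663), I, Pow(51, Rational(1, 2)))) = Mul(Rational(20, 221), I, Pow(51, Rational(1, 2)))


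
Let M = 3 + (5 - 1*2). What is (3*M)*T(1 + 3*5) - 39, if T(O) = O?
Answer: 249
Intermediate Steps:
M = 6 (M = 3 + (5 - 2) = 3 + 3 = 6)
(3*M)*T(1 + 3*5) - 39 = (3*6)*(1 + 3*5) - 39 = 18*(1 + 15) - 39 = 18*16 - 39 = 288 - 39 = 249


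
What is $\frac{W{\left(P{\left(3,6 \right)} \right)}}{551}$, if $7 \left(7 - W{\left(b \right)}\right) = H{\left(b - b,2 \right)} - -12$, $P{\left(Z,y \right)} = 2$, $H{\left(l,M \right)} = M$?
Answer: $\frac{5}{551} \approx 0.0090744$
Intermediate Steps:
$W{\left(b \right)} = 5$ ($W{\left(b \right)} = 7 - \frac{2 - -12}{7} = 7 - \frac{2 + 12}{7} = 7 - 2 = 5$)
$\frac{W{\left(P{\left(3,6 \right)} \right)}}{551} = \frac{5}{551}$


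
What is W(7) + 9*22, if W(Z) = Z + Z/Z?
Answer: 206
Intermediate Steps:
W(Z) = 1 + Z (W(Z) = Z + 1 = 1 + Z)
W(7) + 9*22 = (1 + 7) + 9*22 = 8 + 198 = 206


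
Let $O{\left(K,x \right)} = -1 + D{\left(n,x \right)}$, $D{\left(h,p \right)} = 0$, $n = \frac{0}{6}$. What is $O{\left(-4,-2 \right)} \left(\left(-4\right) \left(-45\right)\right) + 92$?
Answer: $-88$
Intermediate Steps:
$n = 0$ ($n = 0 \cdot \frac{1}{6} = 0$)
$O{\left(K,x \right)} = -1$ ($O{\left(K,x \right)} = -1 + 0 = -1$)
$O{\left(-4,-2 \right)} \left(\left(-4\right) \left(-45\right)\right) + 92 = - \left(-4\right) \left(-45\right) + 92 = \left(-1\right) 180 + 92 = -180 + 92 = -88$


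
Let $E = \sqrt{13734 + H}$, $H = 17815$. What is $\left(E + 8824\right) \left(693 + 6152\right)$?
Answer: $60400280 + 6845 \sqrt{31549} \approx 6.1616 \cdot 10^{7}$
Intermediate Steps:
$E = \sqrt{31549}$ ($E = \sqrt{13734 + 17815} = \sqrt{31549} \approx 177.62$)
$\left(E + 8824\right) \left(693 + 6152\right) = \left(\sqrt{31549} + 8824\right) \left(693 + 6152\right) = \left(8824 + \sqrt{31549}\right) 6845 = 60400280 + 6845 \sqrt{31549}$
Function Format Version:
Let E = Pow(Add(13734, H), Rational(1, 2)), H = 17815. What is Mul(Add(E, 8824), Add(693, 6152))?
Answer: Add(60400280, Mul(6845, Pow(31549, Rational(1, 2)))) ≈ 6.1616e+7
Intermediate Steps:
E = Pow(31549, Rational(1, 2)) (E = Pow(Add(13734, 17815), Rational(1, 2)) = Pow(31549, Rational(1, 2)) ≈ 177.62)
Mul(Add(E, 8824), Add(693, 6152)) = Mul(Add(Pow(31549, Rational(1, 2)), 8824), Add(693, 6152)) = Mul(Add(8824, Pow(31549, Rational(1, 2))), 6845) = Add(60400280, Mul(6845, Pow(31549, Rational(1, 2))))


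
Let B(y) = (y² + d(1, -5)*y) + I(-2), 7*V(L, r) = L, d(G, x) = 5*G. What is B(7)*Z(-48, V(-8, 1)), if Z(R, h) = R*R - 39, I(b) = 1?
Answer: 192525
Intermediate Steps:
V(L, r) = L/7
B(y) = 1 + y² + 5*y (B(y) = (y² + (5*1)*y) + 1 = (y² + 5*y) + 1 = 1 + y² + 5*y)
Z(R, h) = -39 + R² (Z(R, h) = R² - 39 = -39 + R²)
B(7)*Z(-48, V(-8, 1)) = (1 + 7² + 5*7)*(-39 + (-48)²) = (1 + 49 + 35)*(-39 + 2304) = 85*2265 = 192525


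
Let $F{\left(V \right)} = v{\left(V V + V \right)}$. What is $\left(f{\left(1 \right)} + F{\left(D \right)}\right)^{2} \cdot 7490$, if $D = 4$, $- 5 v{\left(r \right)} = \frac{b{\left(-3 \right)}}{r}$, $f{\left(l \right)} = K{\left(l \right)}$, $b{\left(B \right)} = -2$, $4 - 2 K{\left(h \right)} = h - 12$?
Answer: $\frac{52945312}{125} \approx 4.2356 \cdot 10^{5}$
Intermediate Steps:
$K{\left(h \right)} = 8 - \frac{h}{2}$ ($K{\left(h \right)} = 2 - \frac{h - 12}{2} = 2 - \frac{-12 + h}{2} = 2 - \left(-6 + \frac{h}{2}\right) = 8 - \frac{h}{2}$)
$f{\left(l \right)} = 8 - \frac{l}{2}$
$v{\left(r \right)} = \frac{2}{5 r}$ ($v{\left(r \right)} = - \frac{\left(-2\right) \frac{1}{r}}{5} = \frac{2}{5 r}$)
$F{\left(V \right)} = \frac{2}{5 \left(V + V^{2}\right)}$ ($F{\left(V \right)} = \frac{2}{5 \left(V V + V\right)} = \frac{2}{5 \left(V^{2} + V\right)} = \frac{2}{5 \left(V + V^{2}\right)}$)
$\left(f{\left(1 \right)} + F{\left(D \right)}\right)^{2} \cdot 7490 = \left(\left(8 - \frac{1}{2}\right) + \frac{2}{5 \cdot 4 \left(1 + 4\right)}\right)^{2} \cdot 7490 = \left(\left(8 - \frac{1}{2}\right) + \frac{2}{5} \cdot \frac{1}{4} \cdot \frac{1}{5}\right)^{2} \cdot 7490 = \left(\frac{15}{2} + \frac{2}{5} \cdot \frac{1}{4} \cdot \frac{1}{5}\right)^{2} \cdot 7490 = \left(\frac{15}{2} + \frac{1}{50}\right)^{2} \cdot 7490 = \left(\frac{188}{25}\right)^{2} \cdot 7490 = \frac{35344}{625} \cdot 7490 = \frac{52945312}{125}$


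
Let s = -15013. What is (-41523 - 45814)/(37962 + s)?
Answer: -87337/22949 ≈ -3.8057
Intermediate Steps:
(-41523 - 45814)/(37962 + s) = (-41523 - 45814)/(37962 - 15013) = -87337/22949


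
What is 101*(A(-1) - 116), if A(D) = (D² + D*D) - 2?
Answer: -11716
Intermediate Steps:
A(D) = -2 + 2*D² (A(D) = (D² + D²) - 2 = 2*D² - 2 = -2 + 2*D²)
101*(A(-1) - 116) = 101*((-2 + 2*(-1)²) - 116) = 101*((-2 + 2*1) - 116) = 101*((-2 + 2) - 116) = 101*(0 - 116) = 101*(-116) = -11716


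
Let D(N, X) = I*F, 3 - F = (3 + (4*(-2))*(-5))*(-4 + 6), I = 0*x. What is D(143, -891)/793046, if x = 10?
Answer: 0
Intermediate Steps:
I = 0 (I = 0*10 = 0)
F = -83 (F = 3 - (3 + (4*(-2))*(-5))*(-4 + 6) = 3 - (3 - 8*(-5))*2 = 3 - (3 + 40)*2 = 3 - 43*2 = 3 - 1*86 = 3 - 86 = -83)
D(N, X) = 0 (D(N, X) = 0*(-83) = 0)
D(143, -891)/793046 = 0/793046 = 0*(1/793046) = 0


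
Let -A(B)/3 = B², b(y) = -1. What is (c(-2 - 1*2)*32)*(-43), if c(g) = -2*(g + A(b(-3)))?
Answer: -19264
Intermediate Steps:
A(B) = -3*B²
c(g) = 6 - 2*g (c(g) = -2*(g - 3*(-1)²) = -2*(g - 3*1) = -2*(g - 3) = -2*(-3 + g) = 6 - 2*g)
(c(-2 - 1*2)*32)*(-43) = ((6 - 2*(-2 - 1*2))*32)*(-43) = ((6 - 2*(-2 - 2))*32)*(-43) = ((6 - 2*(-4))*32)*(-43) = ((6 + 8)*32)*(-43) = (14*32)*(-43) = 448*(-43) = -19264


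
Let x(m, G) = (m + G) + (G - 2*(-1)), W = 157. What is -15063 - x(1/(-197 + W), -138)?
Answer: -591559/40 ≈ -14789.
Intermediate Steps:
x(m, G) = 2 + m + 2*G (x(m, G) = (G + m) + (G + 2) = (G + m) + (2 + G) = 2 + m + 2*G)
-15063 - x(1/(-197 + W), -138) = -15063 - (2 + 1/(-197 + 157) + 2*(-138)) = -15063 - (2 + 1/(-40) - 276) = -15063 - (2 - 1/40 - 276) = -15063 - 1*(-10961/40) = -15063 + 10961/40 = -591559/40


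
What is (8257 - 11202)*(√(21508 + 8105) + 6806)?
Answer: -20043670 - 2945*√29613 ≈ -2.0550e+7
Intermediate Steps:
(8257 - 11202)*(√(21508 + 8105) + 6806) = -2945*(√29613 + 6806) = -2945*(6806 + √29613) = -20043670 - 2945*√29613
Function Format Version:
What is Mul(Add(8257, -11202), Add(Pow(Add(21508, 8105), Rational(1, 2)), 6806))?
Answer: Add(-20043670, Mul(-2945, Pow(29613, Rational(1, 2)))) ≈ -2.0550e+7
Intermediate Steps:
Mul(Add(8257, -11202), Add(Pow(Add(21508, 8105), Rational(1, 2)), 6806)) = Mul(-2945, Add(Pow(29613, Rational(1, 2)), 6806)) = Mul(-2945, Add(6806, Pow(29613, Rational(1, 2)))) = Add(-20043670, Mul(-2945, Pow(29613, Rational(1, 2))))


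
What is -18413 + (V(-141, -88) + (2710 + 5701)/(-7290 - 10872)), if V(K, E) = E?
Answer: -336023573/18162 ≈ -18501.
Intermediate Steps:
-18413 + (V(-141, -88) + (2710 + 5701)/(-7290 - 10872)) = -18413 + (-88 + (2710 + 5701)/(-7290 - 10872)) = -18413 + (-88 + 8411/(-18162)) = -18413 + (-88 + 8411*(-1/18162)) = -18413 + (-88 - 8411/18162) = -18413 - 1606667/18162 = -336023573/18162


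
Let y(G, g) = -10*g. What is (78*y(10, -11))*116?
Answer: 995280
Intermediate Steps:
(78*y(10, -11))*116 = (78*(-10*(-11)))*116 = (78*110)*116 = 8580*116 = 995280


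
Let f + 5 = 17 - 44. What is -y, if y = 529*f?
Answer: 16928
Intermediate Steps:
f = -32 (f = -5 + (17 - 44) = -5 - 27 = -32)
y = -16928 (y = 529*(-32) = -16928)
-y = -1*(-16928) = 16928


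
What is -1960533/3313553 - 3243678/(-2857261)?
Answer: 5146344487821/9467685758333 ≈ 0.54357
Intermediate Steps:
-1960533/3313553 - 3243678/(-2857261) = -1960533*1/3313553 - 3243678*(-1/2857261) = -1960533/3313553 + 3243678/2857261 = 5146344487821/9467685758333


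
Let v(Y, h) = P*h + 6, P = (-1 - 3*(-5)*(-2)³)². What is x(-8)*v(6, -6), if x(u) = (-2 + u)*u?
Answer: -7027200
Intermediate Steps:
P = 14641 (P = (-1 + 15*(-8))² = (-1 - 120)² = (-121)² = 14641)
v(Y, h) = 6 + 14641*h (v(Y, h) = 14641*h + 6 = 6 + 14641*h)
x(u) = u*(-2 + u)
x(-8)*v(6, -6) = (-8*(-2 - 8))*(6 + 14641*(-6)) = (-8*(-10))*(6 - 87846) = 80*(-87840) = -7027200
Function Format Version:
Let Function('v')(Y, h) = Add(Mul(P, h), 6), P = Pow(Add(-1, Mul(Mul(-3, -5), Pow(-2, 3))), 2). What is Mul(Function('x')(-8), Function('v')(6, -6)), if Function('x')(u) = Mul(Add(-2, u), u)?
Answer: -7027200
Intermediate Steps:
P = 14641 (P = Pow(Add(-1, Mul(15, -8)), 2) = Pow(Add(-1, -120), 2) = Pow(-121, 2) = 14641)
Function('v')(Y, h) = Add(6, Mul(14641, h)) (Function('v')(Y, h) = Add(Mul(14641, h), 6) = Add(6, Mul(14641, h)))
Function('x')(u) = Mul(u, Add(-2, u))
Mul(Function('x')(-8), Function('v')(6, -6)) = Mul(Mul(-8, Add(-2, -8)), Add(6, Mul(14641, -6))) = Mul(Mul(-8, -10), Add(6, -87846)) = Mul(80, -87840) = -7027200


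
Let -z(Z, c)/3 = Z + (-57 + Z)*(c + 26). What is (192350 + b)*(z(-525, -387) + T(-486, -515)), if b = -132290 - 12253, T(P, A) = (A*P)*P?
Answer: -5845346161497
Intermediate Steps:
T(P, A) = A*P²
b = -144543
z(Z, c) = -3*Z - 3*(-57 + Z)*(26 + c) (z(Z, c) = -3*(Z + (-57 + Z)*(c + 26)) = -3*(Z + (-57 + Z)*(26 + c)) = -3*Z - 3*(-57 + Z)*(26 + c))
(192350 + b)*(z(-525, -387) + T(-486, -515)) = (192350 - 144543)*((4446 - 81*(-525) + 171*(-387) - 3*(-525)*(-387)) - 515*(-486)²) = 47807*((4446 + 42525 - 66177 - 609525) - 515*236196) = 47807*(-628731 - 121640940) = 47807*(-122269671) = -5845346161497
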